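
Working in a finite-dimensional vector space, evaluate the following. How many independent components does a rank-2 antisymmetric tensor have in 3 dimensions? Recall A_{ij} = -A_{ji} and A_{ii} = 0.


An antisymmetric rank-2 tensor satisfies A_{ij} = -A_{ji}, so diagonal entries are zero.
The independent components are the upper-triangular entries: C(n, 2) = n(n-1)/2.
n = 3
C(3, 2) = 3 * 2 / 2 = 6 / 2 = 3

3


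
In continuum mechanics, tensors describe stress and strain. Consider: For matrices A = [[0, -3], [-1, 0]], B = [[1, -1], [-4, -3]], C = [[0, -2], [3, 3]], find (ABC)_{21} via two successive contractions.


(ABC)_{21} = sum_m (AB)_{2m} C_{m1}. First compute row 2 of AB.
(AB)_{21} = -1*1 + 0*-4 = -1
(AB)_{22} = -1*-1 + 0*-3 = 1
Now contract with column 1 of C:
(AB)_{21} * C_{11} = -1 * 0 = 0
(AB)_{22} * C_{21} = 1 * 3 = 3
(ABC)_{21} = 0 + 3 = 3

3


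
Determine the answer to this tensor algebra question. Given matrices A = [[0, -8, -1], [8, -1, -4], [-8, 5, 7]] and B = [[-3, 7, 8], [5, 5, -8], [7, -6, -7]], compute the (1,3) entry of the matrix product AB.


(AB)_{ij} = sum_k A_{ik} B_{kj}.
For i=1, j=3:
A_{11} * B_{13} = 0 * 8 = 0
A_{12} * B_{23} = -8 * -8 = 64
A_{13} * B_{33} = -1 * -7 = 7
Sum = 0 + 64 + 7 = 71

71


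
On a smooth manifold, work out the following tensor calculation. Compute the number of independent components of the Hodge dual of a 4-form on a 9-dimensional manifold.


The Hodge dual of a p-form on an n-dimensional manifold is an (n-p)-form.
n = 9, p = 4, so dual degree = 9 - 4 = 5
The number of components is C(n, n-p) = C(9, 5) = 126

126


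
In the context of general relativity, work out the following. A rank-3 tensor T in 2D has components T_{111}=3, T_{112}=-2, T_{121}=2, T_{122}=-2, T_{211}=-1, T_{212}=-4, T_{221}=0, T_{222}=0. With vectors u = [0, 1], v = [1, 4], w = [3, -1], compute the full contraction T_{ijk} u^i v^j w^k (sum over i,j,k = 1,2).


S = sum over i,j,k of T_{ijk} u_i v_j w_k. Expanding all 8 terms:
T_{111}*u_1*v_1*w_1 = 3*0*1*3 = 0  (running total: 0)
T_{112}*u_1*v_1*w_2 = -2*0*1*-1 = 0  (running total: 0)
T_{121}*u_1*v_2*w_1 = 2*0*4*3 = 0  (running total: 0)
T_{122}*u_1*v_2*w_2 = -2*0*4*-1 = 0  (running total: 0)
T_{211}*u_2*v_1*w_1 = -1*1*1*3 = -3  (running total: -3)
T_{212}*u_2*v_1*w_2 = -4*1*1*-1 = 4  (running total: 1)
T_{221}*u_2*v_2*w_1 = 0*1*4*3 = 0  (running total: 1)
T_{222}*u_2*v_2*w_2 = 0*1*4*-1 = 0  (running total: 1)
S = 1

1


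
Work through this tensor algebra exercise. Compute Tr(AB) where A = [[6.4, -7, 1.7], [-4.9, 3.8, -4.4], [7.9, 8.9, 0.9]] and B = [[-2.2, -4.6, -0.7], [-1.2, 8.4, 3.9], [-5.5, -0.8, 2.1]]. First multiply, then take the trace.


Tr(AB) = sum_i (AB)_{ii} where (AB)_{ii} = sum_k A_{ik} B_{ki}.
(AB)_{11} = 6.4*-2.2 + -7*-1.2 + 1.7*-5.5 = -15.03
(AB)_{22} = -4.9*-4.6 + 3.8*8.4 + -4.4*-0.8 = 57.98
(AB)_{33} = 7.9*-0.7 + 8.9*3.9 + 0.9*2.1 = 31.07
Tr(AB) = -15.03 + 57.98 + 31.07 = 74.02

74.02


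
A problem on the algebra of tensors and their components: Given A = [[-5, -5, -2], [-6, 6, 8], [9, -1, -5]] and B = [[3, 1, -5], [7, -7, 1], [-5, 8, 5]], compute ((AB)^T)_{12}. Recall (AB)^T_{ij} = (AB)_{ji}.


(AB)^T_{ij} = (AB)_{ji} = sum_k A_{jk} B_{ki}.
For i=1, j=2 we need (AB)_{21}:
A_{21} * B_{11} = -6 * 3 = -18
A_{22} * B_{21} = 6 * 7 = 42
A_{23} * B_{31} = 8 * -5 = -40
Sum = -18 + 42 + -40 = -16

-16


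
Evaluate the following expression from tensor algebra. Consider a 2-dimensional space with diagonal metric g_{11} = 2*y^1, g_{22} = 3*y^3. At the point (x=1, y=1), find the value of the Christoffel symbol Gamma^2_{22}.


For a diagonal metric, Gamma^k_{ij} = (1/2) g^{kk} (dg_{ik}/dx_j + dg_{jk}/dx_i - dg_{ij}/dx_k).
The metric is diagonal, so g_{ab} = 0 for a != b.
At the given point: g_{11} = 2, g_{22} = 3
g^{22} = 1/3
dg_{22}/dx_2 = dg_{22}/dx_2 = 9
dg_{22}/dx_2 = dg_{22}/dx_2 = 9
dg_{22}/dx_2 = dg_{22}/dx_2 = 9
Numerator = 9 + 9 - 9 = 9
Gamma^2_{22} = 9 / (2 * 3) = 3/2

3/2


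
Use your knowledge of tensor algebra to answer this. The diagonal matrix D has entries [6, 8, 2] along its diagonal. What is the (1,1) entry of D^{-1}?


For a diagonal matrix, the inverse has entries (D^{-1})_{ii} = 1/d_{ii}.
The diagonal entries are: d_{11} = 6, d_{22} = 8, d_{33} = 2
We need (D^{-1})_{11} = 1/d_{11} = 1/6 = 1/6

1/6


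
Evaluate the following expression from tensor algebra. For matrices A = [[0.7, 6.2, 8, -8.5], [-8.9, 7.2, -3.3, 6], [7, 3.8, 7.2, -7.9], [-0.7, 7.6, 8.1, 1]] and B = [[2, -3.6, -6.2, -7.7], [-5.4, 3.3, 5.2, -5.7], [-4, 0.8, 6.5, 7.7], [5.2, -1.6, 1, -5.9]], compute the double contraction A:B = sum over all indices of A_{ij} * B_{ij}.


A:B = sum over all i,j of A_{ij} * B_{ij}.
Row 1: 0.7*2=1.4, 6.2*-3.6=-22.32, 8*-6.2=-49.6, -8.5*-7.7=65.45 => row sum = -5.07
Row 2: -8.9*-5.4=48.06, 7.2*3.3=23.76, -3.3*5.2=-17.16, 6*-5.7=-34.2 => row sum = 20.46
Row 3: 7*-4=-28, 3.8*0.8=3.04, 7.2*6.5=46.8, -7.9*7.7=-60.83 => row sum = -38.99
Row 4: -0.7*5.2=-3.64, 7.6*-1.6=-12.16, 8.1*1=8.1, 1*-5.9=-5.9 => row sum = -13.6
Total = -5.07 + 20.46 + -38.99 + -13.6 = -37.2

-37.2


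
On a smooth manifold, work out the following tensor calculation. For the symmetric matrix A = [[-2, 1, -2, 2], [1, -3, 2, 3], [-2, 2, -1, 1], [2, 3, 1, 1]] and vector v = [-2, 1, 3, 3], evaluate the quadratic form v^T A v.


First compute Av:
(Av)_1 = -2*-2 + 1*1 + -2*3 + 2*3 = 5
(Av)_2 = 1*-2 + -3*1 + 2*3 + 3*3 = 10
(Av)_3 = -2*-2 + 2*1 + -1*3 + 1*3 = 6
(Av)_4 = 2*-2 + 3*1 + 1*3 + 1*3 = 5
Av = [5, 10, 6, 5]
Then v^T (Av) = -2*5 + 1*10 + 3*6 + 3*5
= -10 + 10 + 18 + 15 = 33

33


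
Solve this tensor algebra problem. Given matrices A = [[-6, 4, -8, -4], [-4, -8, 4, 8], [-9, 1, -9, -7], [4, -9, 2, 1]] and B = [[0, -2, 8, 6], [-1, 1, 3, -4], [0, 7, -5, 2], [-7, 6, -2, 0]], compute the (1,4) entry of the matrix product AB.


(AB)_{ij} = sum_k A_{ik} B_{kj}.
For i=1, j=4:
A_{11} * B_{14} = -6 * 6 = -36
A_{12} * B_{24} = 4 * -4 = -16
A_{13} * B_{34} = -8 * 2 = -16
A_{14} * B_{44} = -4 * 0 = 0
Sum = -36 + -16 + -16 + 0 = -68

-68


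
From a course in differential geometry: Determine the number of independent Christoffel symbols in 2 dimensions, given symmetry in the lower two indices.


Christoffel symbols Gamma^k_{ij} are symmetric in i,j, so there are d * d(d+1)/2 independent symbols.
d = 2
d(d+1)/2 = 2 * 3 / 2 = 3
Total = 2 * 3 = 6

6


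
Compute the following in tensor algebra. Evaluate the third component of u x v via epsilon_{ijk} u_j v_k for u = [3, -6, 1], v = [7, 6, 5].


(u x v)_3 = sum_{j,k} epsilon_{3jk} u_j v_k. Only permutations of (1,2,3) contribute; the two non-zero terms are:
eps_{312} u_1 v_2 = 1 * 3 * 6 = 18
eps_{321} u_2 v_1 = -1 * -6 * 7 = 42
(u x v)_3 = 60

60


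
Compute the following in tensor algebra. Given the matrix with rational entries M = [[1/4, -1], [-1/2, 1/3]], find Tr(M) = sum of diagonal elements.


The trace is the sum of diagonal entries.
Diagonal: M[1,1] = 1/4, M[2,2] = 1/3
Tr(M) = 1/4 + 1/3
Computing step by step:
After adding M[1,1]: 1/4
After adding M[2,2]: 7/12
Tr(M) = 7/12

7/12


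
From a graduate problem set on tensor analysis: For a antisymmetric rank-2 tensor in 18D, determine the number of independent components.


A antisymmetric rank-2 tensor in d dimensions has d(d-1)/2 independent components.
d = 18
d(d-1)/2 = 18 * 17 / 2 = 306 / 2 = 153

153


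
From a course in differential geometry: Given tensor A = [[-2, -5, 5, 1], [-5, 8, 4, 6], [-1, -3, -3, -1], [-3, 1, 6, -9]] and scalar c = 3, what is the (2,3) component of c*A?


Scalar multiplication: (cA)_{ij} = c * A_{ij}.
c = 3
A_{23} = 4
(cA)_{23} = 3 * 4 = 12

12


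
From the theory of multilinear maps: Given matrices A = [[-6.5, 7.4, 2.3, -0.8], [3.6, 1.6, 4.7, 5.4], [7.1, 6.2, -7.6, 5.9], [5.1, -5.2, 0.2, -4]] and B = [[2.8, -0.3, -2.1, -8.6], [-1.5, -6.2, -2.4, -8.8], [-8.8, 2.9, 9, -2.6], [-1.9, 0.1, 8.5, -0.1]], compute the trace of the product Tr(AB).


Tr(AB) = sum_i (AB)_{ii} where (AB)_{ii} = sum_k A_{ik} B_{ki}.
(AB)_{11} = -6.5*2.8 + 7.4*-1.5 + 2.3*-8.8 + -0.8*-1.9 = -48.02
(AB)_{22} = 3.6*-0.3 + 1.6*-6.2 + 4.7*2.9 + 5.4*0.1 = 3.17
(AB)_{33} = 7.1*-2.1 + 6.2*-2.4 + -7.6*9 + 5.9*8.5 = -48.04
(AB)_{44} = 5.1*-8.6 + -5.2*-8.8 + 0.2*-2.6 + -4*-0.1 = 1.78
Tr(AB) = -48.02 + 3.17 + -48.04 + 1.78 = -91.11

-91.11


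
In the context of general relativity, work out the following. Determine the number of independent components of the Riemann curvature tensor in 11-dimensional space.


The Riemann tensor in d dimensions has d^2(d^2 - 1)/12 independent components.
d = 11, so d^2 = 121
d^2 - 1 = 120
d^2(d^2 - 1) = 121 * 120 = 14520
Divide by 12: 14520 / 12 = 1210

1210


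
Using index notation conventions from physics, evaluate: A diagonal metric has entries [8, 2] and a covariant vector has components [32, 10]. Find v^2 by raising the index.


To raise an index with a diagonal metric: v^i = v_i / g_{ii}.
For index 2: v_2 = 10, g_{22} = 2
v^2 = 10 / 2 = 5

5


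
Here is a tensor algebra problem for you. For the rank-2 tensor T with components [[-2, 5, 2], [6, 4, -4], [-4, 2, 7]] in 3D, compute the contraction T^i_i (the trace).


The contraction (trace) of a rank-2 tensor is the sum of its diagonal elements.
Diagonal entries: A[1,1] = -2, A[2,2] = 4, A[3,3] = 7
Tr(A) = -2 + 4 + 7 = 9

9


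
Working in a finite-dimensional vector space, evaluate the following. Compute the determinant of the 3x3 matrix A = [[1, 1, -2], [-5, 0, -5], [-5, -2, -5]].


Expanding along the first row, det(A) = a11*M_11 - a12*M_12 + a13*M_13, where M_1j is the (1,j) minor.
Minor M_11 = 0*-5 - -5*-2 = -10
Minor M_12 = -5*-5 - -5*-5 = 0
Minor M_13 = -5*-2 - 0*-5 = 10
det = 1*(-10) - 1*(0) + -2*(10)
    = -10 - 0 + -20
    = -30

-30


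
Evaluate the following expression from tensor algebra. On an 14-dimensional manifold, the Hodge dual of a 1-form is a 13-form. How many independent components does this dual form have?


The Hodge dual of a p-form on an n-dimensional manifold is an (n-p)-form.
n = 14, p = 1, so dual degree = 14 - 1 = 13
The number of components is C(n, n-p) = C(14, 13) = 14

14


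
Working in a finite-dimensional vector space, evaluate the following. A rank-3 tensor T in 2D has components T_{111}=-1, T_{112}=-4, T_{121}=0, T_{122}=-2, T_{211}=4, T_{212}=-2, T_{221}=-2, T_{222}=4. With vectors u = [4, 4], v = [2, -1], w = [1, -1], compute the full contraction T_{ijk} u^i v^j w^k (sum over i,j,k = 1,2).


S = sum over i,j,k of T_{ijk} u_i v_j w_k. Expanding all 8 terms:
T_{111}*u_1*v_1*w_1 = -1*4*2*1 = -8  (running total: -8)
T_{112}*u_1*v_1*w_2 = -4*4*2*-1 = 32  (running total: 24)
T_{121}*u_1*v_2*w_1 = 0*4*-1*1 = 0  (running total: 24)
T_{122}*u_1*v_2*w_2 = -2*4*-1*-1 = -8  (running total: 16)
T_{211}*u_2*v_1*w_1 = 4*4*2*1 = 32  (running total: 48)
T_{212}*u_2*v_1*w_2 = -2*4*2*-1 = 16  (running total: 64)
T_{221}*u_2*v_2*w_1 = -2*4*-1*1 = 8  (running total: 72)
T_{222}*u_2*v_2*w_2 = 4*4*-1*-1 = 16  (running total: 88)
S = 88

88


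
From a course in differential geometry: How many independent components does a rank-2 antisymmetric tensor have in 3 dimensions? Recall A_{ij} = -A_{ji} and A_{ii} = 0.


An antisymmetric rank-2 tensor satisfies A_{ij} = -A_{ji}, so diagonal entries are zero.
The independent components are the upper-triangular entries: C(n, 2) = n(n-1)/2.
n = 3
C(3, 2) = 3 * 2 / 2 = 6 / 2 = 3

3


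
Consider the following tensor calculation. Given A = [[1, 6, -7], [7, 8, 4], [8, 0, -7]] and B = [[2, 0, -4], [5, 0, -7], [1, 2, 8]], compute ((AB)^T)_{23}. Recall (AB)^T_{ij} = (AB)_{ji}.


(AB)^T_{ij} = (AB)_{ji} = sum_k A_{jk} B_{ki}.
For i=2, j=3 we need (AB)_{32}:
A_{31} * B_{12} = 8 * 0 = 0
A_{32} * B_{22} = 0 * 0 = 0
A_{33} * B_{32} = -7 * 2 = -14
Sum = 0 + 0 + -14 = -14

-14


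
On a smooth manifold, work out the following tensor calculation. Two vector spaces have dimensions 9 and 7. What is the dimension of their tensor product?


The dimension of a tensor product is the product of dimensions.
dim(V) = 9, dim(W) = 7
dim(V (x) W) = 9 * 7 = 63

63


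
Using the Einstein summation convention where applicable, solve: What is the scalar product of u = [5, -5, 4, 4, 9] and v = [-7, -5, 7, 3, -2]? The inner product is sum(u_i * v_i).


The inner product u . v = sum of u_i * v_i.
Term-by-term: 5 * -7, -5 * -5, 4 * 7, 4 * 3, 9 * -2
Products: -35, 25, 28, 12, -18
Sum = -35 + 25 + 28 + 12 + -18 = 12

12


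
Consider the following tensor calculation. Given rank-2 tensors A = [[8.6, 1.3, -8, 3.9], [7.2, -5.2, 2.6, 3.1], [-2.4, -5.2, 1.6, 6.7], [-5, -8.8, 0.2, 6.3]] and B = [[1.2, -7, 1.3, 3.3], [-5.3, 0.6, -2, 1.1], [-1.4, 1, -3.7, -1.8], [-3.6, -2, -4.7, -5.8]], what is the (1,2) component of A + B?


Tensor addition is component-wise: (A + B)_{ij} = A_{ij} + B_{ij}.
A_{12} = 1.3
B_{12} = -7
(A + B)_{12} = 1.3 + -7 = -5.7

-5.7


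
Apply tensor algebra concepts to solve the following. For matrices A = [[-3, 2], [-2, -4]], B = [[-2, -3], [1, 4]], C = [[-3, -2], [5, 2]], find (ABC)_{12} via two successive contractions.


(ABC)_{12} = sum_m (AB)_{1m} C_{m2}. First compute row 1 of AB.
(AB)_{11} = -3*-2 + 2*1 = 8
(AB)_{12} = -3*-3 + 2*4 = 17
Now contract with column 2 of C:
(AB)_{11} * C_{12} = 8 * -2 = -16
(AB)_{12} * C_{22} = 17 * 2 = 34
(ABC)_{12} = -16 + 34 = 18

18


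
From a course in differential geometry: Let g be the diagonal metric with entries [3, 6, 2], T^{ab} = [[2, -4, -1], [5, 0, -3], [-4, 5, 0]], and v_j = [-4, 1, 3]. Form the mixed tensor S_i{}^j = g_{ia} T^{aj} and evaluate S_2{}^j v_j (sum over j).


Step 1: lower the first index. For a diagonal metric, g_{ia} T^{aj} = g_{ii} T^{ij} (no sum on i).
g_{22} = 6
S_2{}^1 = 6 * T^{21} = 6 * 5 = 30
S_2{}^2 = 6 * T^{22} = 6 * 0 = 0
S_2{}^3 = 6 * T^{23} = 6 * -3 = -18
Step 2: contract S_2{}^j with v_j.
S_2{}^1 * v_1 = 30 * -4 = -120
S_2{}^2 * v_2 = 0 * 1 = 0
S_2{}^3 * v_3 = -18 * 3 = -54
Result = -120 + 0 + -54 = -174

-174


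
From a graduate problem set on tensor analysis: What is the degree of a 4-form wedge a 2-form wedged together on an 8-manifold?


The degree of a wedge product is the sum of the degrees of the individual forms.
Degrees: 4, 2
Total degree = 4 + 2 = 6

6


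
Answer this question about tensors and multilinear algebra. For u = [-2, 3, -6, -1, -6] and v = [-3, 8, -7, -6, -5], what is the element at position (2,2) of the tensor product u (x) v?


The outer product entry T_{ij} = u_i * v_j.
We need i=2, j=2.
u_2 = 3, v_2 = 8
T_{2,2} = 3 * 8 = 24

24


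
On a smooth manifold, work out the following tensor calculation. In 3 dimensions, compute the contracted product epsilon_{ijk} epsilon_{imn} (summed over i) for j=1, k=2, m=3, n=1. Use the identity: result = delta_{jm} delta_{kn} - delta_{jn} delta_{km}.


Using the identity: epsilon_{ijk} epsilon_{imn} = delta_{jm} delta_{kn} - delta_{jn} delta_{km}.
delta_{13} = 0
delta_{21} = 0
delta_{11} = 1
delta_{23} = 0
Result = 0 * 0 - 1 * 0 = 0 - 0 = 0

0


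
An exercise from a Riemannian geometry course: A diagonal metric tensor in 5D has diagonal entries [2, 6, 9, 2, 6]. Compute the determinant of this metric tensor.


For a diagonal metric, the determinant is the product of diagonal entries.
Diagonal entries: 2, 6, 9, 2, 6
det(g) = 2 * 6 * 9 * 2 * 6 = 1296

1296


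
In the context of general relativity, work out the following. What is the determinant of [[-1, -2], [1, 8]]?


For a 2x2 matrix [[a, b], [c, d]], det = a*d - b*c.
a = -1, b = -2, c = 1, d = 8
a*d = -1 * 8 = -8
b*c = -2 * 1 = -2
det = -8 - -2 = -6

-6


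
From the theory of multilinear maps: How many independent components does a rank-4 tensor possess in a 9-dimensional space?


The number of components of a rank-r tensor in d dimensions is d^r.
Here d = 9 and r = 4.
9^4 = 6561

6561


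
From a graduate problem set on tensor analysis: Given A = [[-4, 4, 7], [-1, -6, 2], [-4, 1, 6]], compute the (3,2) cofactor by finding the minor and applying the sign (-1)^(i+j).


To find cofactor C_{32}, delete row 3 and column 2.
The resulting 2x2 submatrix is: [[-4, 7], [-1, 2]]
Minor M_{32} = -4*2 - 7*-1
  = -8 - -7 = -1
Sign = (-1)^(3+2) = (-1)^5 = -1
Cofactor C_{32} = -1 * -1 = 1

1


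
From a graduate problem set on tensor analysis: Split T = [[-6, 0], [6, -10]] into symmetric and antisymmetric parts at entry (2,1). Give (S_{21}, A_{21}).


T_{21} = 6
T_{12} = 0
S_{21} = (6 + 0)/2 = 6/2 = 3
A_{21} = (6 - 0)/2 = 6/2 = 3
Check: S + A = 3 + 3 = 6 = T_{21}.

(3, 3)


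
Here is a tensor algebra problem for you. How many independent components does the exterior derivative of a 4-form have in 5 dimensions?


The exterior derivative of a p-form is a (p+1)-form.
Its number of independent components is C(n, p+1).
n = 5, p+1 = 5
C(5, 5) = 1

1


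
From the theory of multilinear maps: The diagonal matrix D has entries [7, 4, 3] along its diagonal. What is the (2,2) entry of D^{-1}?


For a diagonal matrix, the inverse has entries (D^{-1})_{ii} = 1/d_{ii}.
The diagonal entries are: d_{11} = 7, d_{22} = 4, d_{33} = 3
We need (D^{-1})_{22} = 1/d_{22} = 1/4 = 1/4

1/4


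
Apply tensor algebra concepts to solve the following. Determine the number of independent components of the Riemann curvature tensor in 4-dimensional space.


The Riemann tensor in d dimensions has d^2(d^2 - 1)/12 independent components.
d = 4, so d^2 = 16
d^2 - 1 = 15
d^2(d^2 - 1) = 16 * 15 = 240
Divide by 12: 240 / 12 = 20

20


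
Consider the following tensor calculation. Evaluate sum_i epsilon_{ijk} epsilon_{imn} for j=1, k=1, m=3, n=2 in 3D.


Using the identity: epsilon_{ijk} epsilon_{imn} = delta_{jm} delta_{kn} - delta_{jn} delta_{km}.
delta_{13} = 0
delta_{12} = 0
delta_{12} = 0
delta_{13} = 0
Result = 0 * 0 - 0 * 0 = 0 - 0 = 0

0


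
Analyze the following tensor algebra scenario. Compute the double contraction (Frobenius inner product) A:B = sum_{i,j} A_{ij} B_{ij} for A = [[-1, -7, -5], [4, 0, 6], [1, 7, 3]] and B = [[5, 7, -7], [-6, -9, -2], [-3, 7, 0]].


A:B = sum over all i,j of A_{ij} * B_{ij}.
Row 1: -1*5=-5, -7*7=-49, -5*-7=35 => row sum = -19
Row 2: 4*-6=-24, 0*-9=0, 6*-2=-12 => row sum = -36
Row 3: 1*-3=-3, 7*7=49, 3*0=0 => row sum = 46
Total = -19 + -36 + 46 = -9

-9


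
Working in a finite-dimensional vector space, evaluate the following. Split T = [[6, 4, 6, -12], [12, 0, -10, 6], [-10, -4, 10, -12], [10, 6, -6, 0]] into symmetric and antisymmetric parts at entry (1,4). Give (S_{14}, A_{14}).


T_{14} = -12
T_{41} = 10
S_{14} = (-12 + 10)/2 = -2/2 = -1
A_{14} = (-12 - 10)/2 = -22/2 = -11
Check: S + A = -1 + -11 = -12 = T_{14}.

(-1, -11)


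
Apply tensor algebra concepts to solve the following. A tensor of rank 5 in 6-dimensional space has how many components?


The number of components of a rank-r tensor in d dimensions is d^r.
Here d = 6 and r = 5.
6^5 = 7776

7776


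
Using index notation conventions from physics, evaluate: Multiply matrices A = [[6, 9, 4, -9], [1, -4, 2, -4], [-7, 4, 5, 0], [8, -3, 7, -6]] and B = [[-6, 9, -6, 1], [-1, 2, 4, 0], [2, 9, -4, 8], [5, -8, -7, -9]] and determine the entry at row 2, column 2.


(AB)_{ij} = sum_k A_{ik} B_{kj}.
For i=2, j=2:
A_{21} * B_{12} = 1 * 9 = 9
A_{22} * B_{22} = -4 * 2 = -8
A_{23} * B_{32} = 2 * 9 = 18
A_{24} * B_{42} = -4 * -8 = 32
Sum = 9 + -8 + 18 + 32 = 51

51


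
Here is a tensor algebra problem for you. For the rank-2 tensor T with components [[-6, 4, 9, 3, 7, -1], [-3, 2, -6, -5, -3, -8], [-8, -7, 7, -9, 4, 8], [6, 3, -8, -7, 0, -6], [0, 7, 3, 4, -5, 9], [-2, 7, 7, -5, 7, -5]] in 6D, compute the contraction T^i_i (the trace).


The contraction (trace) of a rank-2 tensor is the sum of its diagonal elements.
Diagonal entries: A[1,1] = -6, A[2,2] = 2, A[3,3] = 7, A[4,4] = -7, A[5,5] = -5, A[6,6] = -5
Tr(A) = -6 + 2 + 7 + -7 + -5 + -5 = -14

-14


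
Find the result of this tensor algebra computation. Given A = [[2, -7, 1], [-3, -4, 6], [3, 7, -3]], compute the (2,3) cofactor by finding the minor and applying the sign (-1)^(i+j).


To find cofactor C_{23}, delete row 2 and column 3.
The resulting 2x2 submatrix is: [[2, -7], [3, 7]]
Minor M_{23} = 2*7 - -7*3
  = 14 - -21 = 35
Sign = (-1)^(2+3) = (-1)^5 = -1
Cofactor C_{23} = -1 * 35 = -35

-35


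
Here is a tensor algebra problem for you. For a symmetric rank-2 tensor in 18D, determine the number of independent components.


A symmetric rank-2 tensor in d dimensions has d(d+1)/2 independent components.
d = 18
d(d+1)/2 = 18 * 19 / 2 = 342 / 2 = 171

171


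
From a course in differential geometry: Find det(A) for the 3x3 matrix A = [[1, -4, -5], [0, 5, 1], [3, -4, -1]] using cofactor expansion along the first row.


Expanding along the first row, det(A) = a11*M_11 - a12*M_12 + a13*M_13, where M_1j is the (1,j) minor.
Minor M_11 = 5*-1 - 1*-4 = -1
Minor M_12 = 0*-1 - 1*3 = -3
Minor M_13 = 0*-4 - 5*3 = -15
det = 1*(-1) - -4*(-3) + -5*(-15)
    = -1 - 12 + 75
    = 62

62


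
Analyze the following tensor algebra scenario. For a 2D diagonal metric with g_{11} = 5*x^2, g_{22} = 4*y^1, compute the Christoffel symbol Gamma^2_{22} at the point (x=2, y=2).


For a diagonal metric, Gamma^k_{ij} = (1/2) g^{kk} (dg_{ik}/dx_j + dg_{jk}/dx_i - dg_{ij}/dx_k).
The metric is diagonal, so g_{ab} = 0 for a != b.
At the given point: g_{11} = 20, g_{22} = 8
g^{22} = 1/8
dg_{22}/dx_2 = dg_{22}/dx_2 = 4
dg_{22}/dx_2 = dg_{22}/dx_2 = 4
dg_{22}/dx_2 = dg_{22}/dx_2 = 4
Numerator = 4 + 4 - 4 = 4
Gamma^2_{22} = 4 / (2 * 8) = 1/4

1/4


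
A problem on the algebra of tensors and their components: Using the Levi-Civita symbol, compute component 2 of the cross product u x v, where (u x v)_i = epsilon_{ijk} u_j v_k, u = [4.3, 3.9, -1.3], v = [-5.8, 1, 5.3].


(u x v)_2 = sum_{j,k} epsilon_{2jk} u_j v_k. Only permutations of (1,2,3) contribute; the two non-zero terms are:
eps_{213} u_1 v_3 = -1 * 4.3 * 5.3 = -22.79
eps_{231} u_3 v_1 = 1 * -1.3 * -5.8 = 7.54
(u x v)_2 = -15.25

-15.25


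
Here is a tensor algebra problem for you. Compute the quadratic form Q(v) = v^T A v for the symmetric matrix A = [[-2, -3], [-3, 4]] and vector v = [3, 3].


First compute Av:
(Av)_1 = -2*3 + -3*3 = -15
(Av)_2 = -3*3 + 4*3 = 3
Av = [-15, 3]
Then v^T (Av) = 3*-15 + 3*3
= -45 + 9 = -36

-36


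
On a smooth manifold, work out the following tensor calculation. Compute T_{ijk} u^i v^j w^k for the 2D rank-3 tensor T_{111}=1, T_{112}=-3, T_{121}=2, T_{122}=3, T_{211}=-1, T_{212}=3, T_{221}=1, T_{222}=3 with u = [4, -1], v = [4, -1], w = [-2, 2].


S = sum over i,j,k of T_{ijk} u_i v_j w_k. Expanding all 8 terms:
T_{111}*u_1*v_1*w_1 = 1*4*4*-2 = -32  (running total: -32)
T_{112}*u_1*v_1*w_2 = -3*4*4*2 = -96  (running total: -128)
T_{121}*u_1*v_2*w_1 = 2*4*-1*-2 = 16  (running total: -112)
T_{122}*u_1*v_2*w_2 = 3*4*-1*2 = -24  (running total: -136)
T_{211}*u_2*v_1*w_1 = -1*-1*4*-2 = -8  (running total: -144)
T_{212}*u_2*v_1*w_2 = 3*-1*4*2 = -24  (running total: -168)
T_{221}*u_2*v_2*w_1 = 1*-1*-1*-2 = -2  (running total: -170)
T_{222}*u_2*v_2*w_2 = 3*-1*-1*2 = 6  (running total: -164)
S = -164

-164


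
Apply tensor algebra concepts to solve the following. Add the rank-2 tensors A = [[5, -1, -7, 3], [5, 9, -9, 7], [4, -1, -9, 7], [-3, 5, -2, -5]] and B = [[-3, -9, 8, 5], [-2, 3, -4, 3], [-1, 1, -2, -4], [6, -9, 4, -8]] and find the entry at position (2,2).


Tensor addition is component-wise: (A + B)_{ij} = A_{ij} + B_{ij}.
A_{22} = 9
B_{22} = 3
(A + B)_{22} = 9 + 3 = 12

12


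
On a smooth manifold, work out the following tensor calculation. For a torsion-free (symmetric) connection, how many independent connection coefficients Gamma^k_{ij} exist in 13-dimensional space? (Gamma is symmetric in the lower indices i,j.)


Christoffel symbols Gamma^k_{ij} are symmetric in i,j, so there are d * d(d+1)/2 independent symbols.
d = 13
d(d+1)/2 = 13 * 14 / 2 = 91
Total = 13 * 91 = 1183

1183


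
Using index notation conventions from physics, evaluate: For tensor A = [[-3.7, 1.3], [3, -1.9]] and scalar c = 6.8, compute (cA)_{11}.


Scalar multiplication: (cA)_{ij} = c * A_{ij}.
c = 6.8
A_{11} = -3.7
(cA)_{11} = 6.8 * -3.7 = -25.16

-25.16


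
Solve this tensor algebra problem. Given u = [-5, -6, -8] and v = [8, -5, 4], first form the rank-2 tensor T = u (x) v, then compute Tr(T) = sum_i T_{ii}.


The outer product gives T_{ij} = u_i v_j.
The trace (contraction) is Tr(T) = sum_i T_{ii} = sum_i u_i v_i.
Diagonal entries:
T_{11} = u_1 * v_1 = -5 * 8 = -40
T_{22} = u_2 * v_2 = -6 * -5 = 30
T_{33} = u_3 * v_3 = -8 * 4 = -32
Tr(T) = -40 + 30 + -32 = -42

-42


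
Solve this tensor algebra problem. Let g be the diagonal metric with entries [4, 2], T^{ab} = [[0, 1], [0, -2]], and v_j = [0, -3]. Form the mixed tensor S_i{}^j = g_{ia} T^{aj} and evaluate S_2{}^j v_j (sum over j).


Step 1: lower the first index. For a diagonal metric, g_{ia} T^{aj} = g_{ii} T^{ij} (no sum on i).
g_{22} = 2
S_2{}^1 = 2 * T^{21} = 2 * 0 = 0
S_2{}^2 = 2 * T^{22} = 2 * -2 = -4
Step 2: contract S_2{}^j with v_j.
S_2{}^1 * v_1 = 0 * 0 = 0
S_2{}^2 * v_2 = -4 * -3 = 12
Result = 0 + 12 = 12

12


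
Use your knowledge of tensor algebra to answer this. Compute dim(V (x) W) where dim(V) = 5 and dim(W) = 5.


The dimension of a tensor product is the product of dimensions.
dim(V) = 5, dim(W) = 5
dim(V (x) W) = 5 * 5 = 25

25


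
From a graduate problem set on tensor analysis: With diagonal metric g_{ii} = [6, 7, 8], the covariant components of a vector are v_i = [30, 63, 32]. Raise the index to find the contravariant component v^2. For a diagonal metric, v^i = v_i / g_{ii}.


To raise an index with a diagonal metric: v^i = v_i / g_{ii}.
For index 2: v_2 = 63, g_{22} = 7
v^2 = 63 / 7 = 9

9


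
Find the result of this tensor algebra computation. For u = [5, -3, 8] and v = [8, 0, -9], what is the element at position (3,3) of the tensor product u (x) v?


The outer product entry T_{ij} = u_i * v_j.
We need i=3, j=3.
u_3 = 8, v_3 = -9
T_{3,3} = 8 * -9 = -72

-72


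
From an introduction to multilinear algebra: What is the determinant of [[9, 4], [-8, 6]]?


For a 2x2 matrix [[a, b], [c, d]], det = a*d - b*c.
a = 9, b = 4, c = -8, d = 6
a*d = 9 * 6 = 54
b*c = 4 * -8 = -32
det = 54 - -32 = 86

86


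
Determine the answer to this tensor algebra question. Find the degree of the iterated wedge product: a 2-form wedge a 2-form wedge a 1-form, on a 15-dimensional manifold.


The degree of a wedge product is the sum of the degrees of the individual forms.
Degrees: 2, 2, 1
Total degree = 2 + 2 + 1 = 5

5


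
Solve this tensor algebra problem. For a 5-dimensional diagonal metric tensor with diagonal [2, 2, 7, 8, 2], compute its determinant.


For a diagonal metric, the determinant is the product of diagonal entries.
Diagonal entries: 2, 2, 7, 8, 2
det(g) = 2 * 2 * 7 * 8 * 2 = 448

448


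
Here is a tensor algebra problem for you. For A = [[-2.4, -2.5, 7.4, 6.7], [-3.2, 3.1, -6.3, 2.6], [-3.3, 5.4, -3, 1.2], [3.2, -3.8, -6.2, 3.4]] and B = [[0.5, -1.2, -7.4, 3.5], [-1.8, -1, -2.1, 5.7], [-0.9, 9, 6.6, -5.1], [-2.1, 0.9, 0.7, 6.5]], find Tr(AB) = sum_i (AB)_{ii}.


Tr(AB) = sum_i (AB)_{ii} where (AB)_{ii} = sum_k A_{ik} B_{ki}.
(AB)_{11} = -2.4*0.5 + -2.5*-1.8 + 7.4*-0.9 + 6.7*-2.1 = -17.43
(AB)_{22} = -3.2*-1.2 + 3.1*-1 + -6.3*9 + 2.6*0.9 = -53.62
(AB)_{33} = -3.3*-7.4 + 5.4*-2.1 + -3*6.6 + 1.2*0.7 = -5.88
(AB)_{44} = 3.2*3.5 + -3.8*5.7 + -6.2*-5.1 + 3.4*6.5 = 43.26
Tr(AB) = -17.43 + -53.62 + -5.88 + 43.26 = -33.67

-33.67


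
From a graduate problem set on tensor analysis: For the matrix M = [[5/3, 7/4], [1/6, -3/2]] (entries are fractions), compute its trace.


The trace is the sum of diagonal entries.
Diagonal: M[1,1] = 5/3, M[2,2] = -3/2
Tr(M) = 5/3 + -3/2
Computing step by step:
After adding M[1,1]: 5/3
After adding M[2,2]: 1/6
Tr(M) = 1/6

1/6


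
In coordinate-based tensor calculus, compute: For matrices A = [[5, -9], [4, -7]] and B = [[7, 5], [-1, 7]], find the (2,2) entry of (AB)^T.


(AB)^T_{ij} = (AB)_{ji} = sum_k A_{jk} B_{ki}.
For i=2, j=2 we need (AB)_{22}:
A_{21} * B_{12} = 4 * 5 = 20
A_{22} * B_{22} = -7 * 7 = -49
Sum = 20 + -49 = -29

-29


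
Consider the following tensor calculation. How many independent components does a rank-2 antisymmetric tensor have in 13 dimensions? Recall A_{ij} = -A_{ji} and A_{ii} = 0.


An antisymmetric rank-2 tensor satisfies A_{ij} = -A_{ji}, so diagonal entries are zero.
The independent components are the upper-triangular entries: C(n, 2) = n(n-1)/2.
n = 13
C(13, 2) = 13 * 12 / 2 = 156 / 2 = 78

78


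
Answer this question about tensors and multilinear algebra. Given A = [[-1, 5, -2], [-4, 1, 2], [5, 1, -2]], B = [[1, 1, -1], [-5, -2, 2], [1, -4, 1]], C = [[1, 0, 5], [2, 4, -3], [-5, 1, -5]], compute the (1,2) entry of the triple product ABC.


(ABC)_{12} = sum_m (AB)_{1m} C_{m2}. First compute row 1 of AB.
(AB)_{11} = -1*1 + 5*-5 + -2*1 = -28
(AB)_{12} = -1*1 + 5*-2 + -2*-4 = -3
(AB)_{13} = -1*-1 + 5*2 + -2*1 = 9
Now contract with column 2 of C:
(AB)_{11} * C_{12} = -28 * 0 = 0
(AB)_{12} * C_{22} = -3 * 4 = -12
(AB)_{13} * C_{32} = 9 * 1 = 9
(ABC)_{12} = 0 + -12 + 9 = -3

-3


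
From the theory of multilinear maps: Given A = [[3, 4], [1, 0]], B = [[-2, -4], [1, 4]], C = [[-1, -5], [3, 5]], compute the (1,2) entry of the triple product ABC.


(ABC)_{12} = sum_m (AB)_{1m} C_{m2}. First compute row 1 of AB.
(AB)_{11} = 3*-2 + 4*1 = -2
(AB)_{12} = 3*-4 + 4*4 = 4
Now contract with column 2 of C:
(AB)_{11} * C_{12} = -2 * -5 = 10
(AB)_{12} * C_{22} = 4 * 5 = 20
(ABC)_{12} = 10 + 20 = 30

30


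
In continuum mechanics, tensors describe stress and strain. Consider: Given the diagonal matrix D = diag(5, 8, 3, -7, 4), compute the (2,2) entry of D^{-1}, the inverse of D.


For a diagonal matrix, the inverse has entries (D^{-1})_{ii} = 1/d_{ii}.
The diagonal entries are: d_{11} = 5, d_{22} = 8, d_{33} = 3, d_{44} = -7, d_{55} = 4
We need (D^{-1})_{22} = 1/d_{22} = 1/8 = 1/8

1/8


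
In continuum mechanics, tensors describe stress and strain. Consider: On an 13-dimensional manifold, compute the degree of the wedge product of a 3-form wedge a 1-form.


The degree of a wedge product is the sum of the degrees of the individual forms.
Degrees: 3, 1
Total degree = 3 + 1 = 4

4


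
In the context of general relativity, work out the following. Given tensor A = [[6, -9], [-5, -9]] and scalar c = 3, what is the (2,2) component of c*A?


Scalar multiplication: (cA)_{ij} = c * A_{ij}.
c = 3
A_{22} = -9
(cA)_{22} = 3 * -9 = -27

-27


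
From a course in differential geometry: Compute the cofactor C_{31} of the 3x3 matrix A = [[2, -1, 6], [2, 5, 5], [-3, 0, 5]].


To find cofactor C_{31}, delete row 3 and column 1.
The resulting 2x2 submatrix is: [[-1, 6], [5, 5]]
Minor M_{31} = -1*5 - 6*5
  = -5 - 30 = -35
Sign = (-1)^(3+1) = (-1)^4 = 1
Cofactor C_{31} = 1 * -35 = -35

-35


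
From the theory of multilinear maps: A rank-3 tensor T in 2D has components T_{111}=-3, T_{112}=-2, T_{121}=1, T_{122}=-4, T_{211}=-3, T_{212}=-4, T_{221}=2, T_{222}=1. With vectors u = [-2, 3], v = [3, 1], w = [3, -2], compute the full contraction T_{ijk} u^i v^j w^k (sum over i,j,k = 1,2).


S = sum over i,j,k of T_{ijk} u_i v_j w_k. Expanding all 8 terms:
T_{111}*u_1*v_1*w_1 = -3*-2*3*3 = 54  (running total: 54)
T_{112}*u_1*v_1*w_2 = -2*-2*3*-2 = -24  (running total: 30)
T_{121}*u_1*v_2*w_1 = 1*-2*1*3 = -6  (running total: 24)
T_{122}*u_1*v_2*w_2 = -4*-2*1*-2 = -16  (running total: 8)
T_{211}*u_2*v_1*w_1 = -3*3*3*3 = -81  (running total: -73)
T_{212}*u_2*v_1*w_2 = -4*3*3*-2 = 72  (running total: -1)
T_{221}*u_2*v_2*w_1 = 2*3*1*3 = 18  (running total: 17)
T_{222}*u_2*v_2*w_2 = 1*3*1*-2 = -6  (running total: 11)
S = 11

11


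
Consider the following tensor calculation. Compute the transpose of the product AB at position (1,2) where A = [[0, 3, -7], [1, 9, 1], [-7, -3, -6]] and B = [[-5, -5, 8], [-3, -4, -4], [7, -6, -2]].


(AB)^T_{ij} = (AB)_{ji} = sum_k A_{jk} B_{ki}.
For i=1, j=2 we need (AB)_{21}:
A_{21} * B_{11} = 1 * -5 = -5
A_{22} * B_{21} = 9 * -3 = -27
A_{23} * B_{31} = 1 * 7 = 7
Sum = -5 + -27 + 7 = -25

-25


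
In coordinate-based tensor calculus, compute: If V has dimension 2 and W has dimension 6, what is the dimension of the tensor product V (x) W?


The dimension of a tensor product is the product of dimensions.
dim(V) = 2, dim(W) = 6
dim(V (x) W) = 2 * 6 = 12

12


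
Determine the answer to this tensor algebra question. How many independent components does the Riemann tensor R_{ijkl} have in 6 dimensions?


The Riemann tensor in d dimensions has d^2(d^2 - 1)/12 independent components.
d = 6, so d^2 = 36
d^2 - 1 = 35
d^2(d^2 - 1) = 36 * 35 = 1260
Divide by 12: 1260 / 12 = 105

105


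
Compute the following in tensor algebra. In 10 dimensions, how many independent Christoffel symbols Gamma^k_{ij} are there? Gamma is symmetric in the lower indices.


Christoffel symbols Gamma^k_{ij} are symmetric in i,j, so there are d * d(d+1)/2 independent symbols.
d = 10
d(d+1)/2 = 10 * 11 / 2 = 55
Total = 10 * 55 = 550

550


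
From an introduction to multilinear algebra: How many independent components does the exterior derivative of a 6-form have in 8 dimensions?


The exterior derivative of a p-form is a (p+1)-form.
Its number of independent components is C(n, p+1).
n = 8, p+1 = 7
C(8, 7) = 8

8


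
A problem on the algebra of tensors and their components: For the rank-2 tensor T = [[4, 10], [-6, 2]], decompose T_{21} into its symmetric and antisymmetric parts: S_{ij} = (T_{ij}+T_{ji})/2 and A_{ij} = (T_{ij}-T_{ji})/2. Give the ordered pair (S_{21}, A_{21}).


T_{21} = -6
T_{12} = 10
S_{21} = (-6 + 10)/2 = 4/2 = 2
A_{21} = (-6 - 10)/2 = -16/2 = -8
Check: S + A = 2 + -8 = -6 = T_{21}.

(2, -8)


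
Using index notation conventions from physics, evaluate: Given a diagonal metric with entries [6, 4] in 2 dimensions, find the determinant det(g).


For a diagonal metric, the determinant is the product of diagonal entries.
Diagonal entries: 6, 4
det(g) = 6 * 4 = 24

24


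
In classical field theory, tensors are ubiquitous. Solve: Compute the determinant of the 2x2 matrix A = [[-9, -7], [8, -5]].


For a 2x2 matrix [[a, b], [c, d]], det = a*d - b*c.
a = -9, b = -7, c = 8, d = -5
a*d = -9 * -5 = 45
b*c = -7 * 8 = -56
det = 45 - -56 = 101

101


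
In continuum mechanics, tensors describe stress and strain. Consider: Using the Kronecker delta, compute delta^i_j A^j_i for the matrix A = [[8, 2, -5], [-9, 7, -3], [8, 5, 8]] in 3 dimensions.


The contraction (trace) of a rank-2 tensor is the sum of its diagonal elements.
Diagonal entries: A[1,1] = 8, A[2,2] = 7, A[3,3] = 8
Tr(A) = 8 + 7 + 8 = 23

23


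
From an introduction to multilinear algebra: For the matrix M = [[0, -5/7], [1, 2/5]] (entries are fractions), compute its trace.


The trace is the sum of diagonal entries.
Diagonal: M[1,1] = 0, M[2,2] = 2/5
Tr(M) = 0 + 2/5
Computing step by step:
After adding M[1,1]: 0
After adding M[2,2]: 2/5
Tr(M) = 2/5

2/5


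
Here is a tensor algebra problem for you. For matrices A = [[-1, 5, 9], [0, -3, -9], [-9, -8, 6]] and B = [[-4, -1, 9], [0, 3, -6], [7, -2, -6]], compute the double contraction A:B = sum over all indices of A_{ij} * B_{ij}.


A:B = sum over all i,j of A_{ij} * B_{ij}.
Row 1: -1*-4=4, 5*-1=-5, 9*9=81 => row sum = 80
Row 2: 0*0=0, -3*3=-9, -9*-6=54 => row sum = 45
Row 3: -9*7=-63, -8*-2=16, 6*-6=-36 => row sum = -83
Total = 80 + 45 + -83 = 42

42


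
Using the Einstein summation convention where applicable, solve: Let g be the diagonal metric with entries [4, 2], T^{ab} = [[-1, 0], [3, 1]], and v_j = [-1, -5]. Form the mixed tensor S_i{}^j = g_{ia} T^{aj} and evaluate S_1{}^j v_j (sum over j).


Step 1: lower the first index. For a diagonal metric, g_{ia} T^{aj} = g_{ii} T^{ij} (no sum on i).
g_{11} = 4
S_1{}^1 = 4 * T^{11} = 4 * -1 = -4
S_1{}^2 = 4 * T^{12} = 4 * 0 = 0
Step 2: contract S_1{}^j with v_j.
S_1{}^1 * v_1 = -4 * -1 = 4
S_1{}^2 * v_2 = 0 * -5 = 0
Result = 4 + 0 = 4

4


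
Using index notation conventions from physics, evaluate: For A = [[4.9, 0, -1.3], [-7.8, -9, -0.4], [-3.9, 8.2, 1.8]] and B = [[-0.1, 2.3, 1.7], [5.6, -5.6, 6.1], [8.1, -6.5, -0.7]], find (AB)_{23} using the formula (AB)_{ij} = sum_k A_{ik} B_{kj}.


(AB)_{ij} = sum_k A_{ik} B_{kj}.
For i=2, j=3:
A_{21} * B_{13} = -7.8 * 1.7 = -13.26
A_{22} * B_{23} = -9 * 6.1 = -54.9
A_{23} * B_{33} = -0.4 * -0.7 = 0.28
Sum = -13.26 + -54.9 + 0.28 = -67.88

-67.88


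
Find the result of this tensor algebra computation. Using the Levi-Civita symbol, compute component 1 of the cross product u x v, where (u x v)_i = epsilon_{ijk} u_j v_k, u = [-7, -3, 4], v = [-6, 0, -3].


(u x v)_1 = sum_{j,k} epsilon_{1jk} u_j v_k. Only permutations of (1,2,3) contribute; the two non-zero terms are:
eps_{123} u_2 v_3 = 1 * -3 * -3 = 9
eps_{132} u_3 v_2 = -1 * 4 * 0 = 0
(u x v)_1 = 9

9


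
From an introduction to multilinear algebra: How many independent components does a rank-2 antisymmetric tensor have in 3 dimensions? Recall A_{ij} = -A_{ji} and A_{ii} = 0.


An antisymmetric rank-2 tensor satisfies A_{ij} = -A_{ji}, so diagonal entries are zero.
The independent components are the upper-triangular entries: C(n, 2) = n(n-1)/2.
n = 3
C(3, 2) = 3 * 2 / 2 = 6 / 2 = 3

3


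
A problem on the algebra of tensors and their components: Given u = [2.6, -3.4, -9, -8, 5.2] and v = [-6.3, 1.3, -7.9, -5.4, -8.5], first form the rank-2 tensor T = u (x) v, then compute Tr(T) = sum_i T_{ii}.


The outer product gives T_{ij} = u_i v_j.
The trace (contraction) is Tr(T) = sum_i T_{ii} = sum_i u_i v_i.
Diagonal entries:
T_{11} = u_1 * v_1 = 2.6 * -6.3 = -16.38
T_{22} = u_2 * v_2 = -3.4 * 1.3 = -4.42
T_{33} = u_3 * v_3 = -9 * -7.9 = 71.1
T_{44} = u_4 * v_4 = -8 * -5.4 = 43.2
T_{55} = u_5 * v_5 = 5.2 * -8.5 = -44.2
Tr(T) = -16.38 + -4.42 + 71.1 + 43.2 + -44.2 = 49.3

49.3


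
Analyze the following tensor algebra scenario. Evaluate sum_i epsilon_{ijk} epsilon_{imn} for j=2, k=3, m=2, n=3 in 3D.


Using the identity: epsilon_{ijk} epsilon_{imn} = delta_{jm} delta_{kn} - delta_{jn} delta_{km}.
delta_{22} = 1
delta_{33} = 1
delta_{23} = 0
delta_{32} = 0
Result = 1 * 1 - 0 * 0 = 1 - 0 = 1

1


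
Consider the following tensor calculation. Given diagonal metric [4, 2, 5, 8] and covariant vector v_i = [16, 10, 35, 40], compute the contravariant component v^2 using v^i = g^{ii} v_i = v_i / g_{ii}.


To raise an index with a diagonal metric: v^i = v_i / g_{ii}.
For index 2: v_2 = 10, g_{22} = 2
v^2 = 10 / 2 = 5

5


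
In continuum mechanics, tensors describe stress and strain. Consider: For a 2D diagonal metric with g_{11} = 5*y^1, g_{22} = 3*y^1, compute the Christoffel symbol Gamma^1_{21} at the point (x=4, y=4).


For a diagonal metric, Gamma^k_{ij} = (1/2) g^{kk} (dg_{ik}/dx_j + dg_{jk}/dx_i - dg_{ij}/dx_k).
The metric is diagonal, so g_{ab} = 0 for a != b.
At the given point: g_{11} = 20, g_{22} = 12
g^{11} = 1/20
dg_{21}/dx_1 = 0 (off-diagonal)
dg_{11}/dx_2 = dg_{11}/dx_2 = 5
dg_{21}/dx_1 = 0 (off-diagonal)
Numerator = 0 + 5 - 0 = 5
Gamma^1_{21} = 5 / (2 * 20) = 1/8

1/8


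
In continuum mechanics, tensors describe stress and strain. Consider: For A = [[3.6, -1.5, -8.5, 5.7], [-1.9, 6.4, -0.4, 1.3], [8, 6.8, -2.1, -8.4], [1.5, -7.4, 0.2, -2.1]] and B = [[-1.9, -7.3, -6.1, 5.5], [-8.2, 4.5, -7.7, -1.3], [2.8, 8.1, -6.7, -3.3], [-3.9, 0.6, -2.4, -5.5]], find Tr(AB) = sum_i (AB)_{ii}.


Tr(AB) = sum_i (AB)_{ii} where (AB)_{ii} = sum_k A_{ik} B_{ki}.
(AB)_{11} = 3.6*-1.9 + -1.5*-8.2 + -8.5*2.8 + 5.7*-3.9 = -40.57
(AB)_{22} = -1.9*-7.3 + 6.4*4.5 + -0.4*8.1 + 1.3*0.6 = 40.21
(AB)_{33} = 8*-6.1 + 6.8*-7.7 + -2.1*-6.7 + -8.4*-2.4 = -66.93
(AB)_{44} = 1.5*5.5 + -7.4*-1.3 + 0.2*-3.3 + -2.1*-5.5 = 28.76
Tr(AB) = -40.57 + 40.21 + -66.93 + 28.76 = -38.53

-38.53


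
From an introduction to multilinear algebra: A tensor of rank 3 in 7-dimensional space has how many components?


The number of components of a rank-r tensor in d dimensions is d^r.
Here d = 7 and r = 3.
7^3 = 343

343


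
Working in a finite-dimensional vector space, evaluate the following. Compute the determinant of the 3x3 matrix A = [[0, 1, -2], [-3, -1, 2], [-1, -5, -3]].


Expanding along the first row, det(A) = a11*M_11 - a12*M_12 + a13*M_13, where M_1j is the (1,j) minor.
Minor M_11 = -1*-3 - 2*-5 = 13
Minor M_12 = -3*-3 - 2*-1 = 11
Minor M_13 = -3*-5 - -1*-1 = 14
det = 0*(13) - 1*(11) + -2*(14)
    = 0 - 11 + -28
    = -39

-39
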